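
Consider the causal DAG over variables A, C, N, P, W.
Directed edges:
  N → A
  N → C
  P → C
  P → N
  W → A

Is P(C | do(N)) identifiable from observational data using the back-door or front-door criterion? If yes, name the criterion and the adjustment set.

desc(N)\{N}={A,C}; candidates ⊆ {P,W}.
size 0: {}; under {} N still reaches {C,P} ∋ C.
{P}: N⊥C given {P} in G with N→· removed — back-door holds.
P(C|do(N)) = Σ_{P} P(C|N,P)·P(P).

P(C|do(N)): backdoor, adjust for {P}.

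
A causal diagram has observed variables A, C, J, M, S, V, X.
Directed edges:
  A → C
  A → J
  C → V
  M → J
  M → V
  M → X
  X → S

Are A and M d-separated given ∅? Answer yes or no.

Bayes-Ball from A | ∅ reaches {C,J,V}.
M ∉ reach(A|∅) ⇒ A ⊥ M | ∅.

Yes — A ⊥ M | ∅.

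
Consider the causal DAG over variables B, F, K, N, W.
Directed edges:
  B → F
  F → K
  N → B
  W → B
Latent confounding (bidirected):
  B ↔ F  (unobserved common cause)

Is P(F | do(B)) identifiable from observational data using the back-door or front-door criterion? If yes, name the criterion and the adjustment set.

P(F|do(B)): not identifiable (no BD/FD set).

desc(B)\{B}={F,K}; candidates ⊆ {N,W}.
B↔F: latent back-door arc(s) into B.
size 0: {}; under {} B still reaches {F,K,N,W} ∋ F.
size 1: {N}, {W}; under {N} B still reaches {F,K,W} ∋ F.
size 2: {N,W}; under {N,W} B still reaches {F,K} ∋ F.
B↔F cannot be blocked by any observed set — no back-door set.
No mediator lies on a directed B→…→F path.
Neither criterion identifies P(F|do(B)) in this graph.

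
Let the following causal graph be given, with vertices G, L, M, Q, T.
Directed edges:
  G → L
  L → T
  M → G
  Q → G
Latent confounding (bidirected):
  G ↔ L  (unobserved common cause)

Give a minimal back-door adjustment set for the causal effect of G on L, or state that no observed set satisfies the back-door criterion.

desc(G)\{G}={L,T}; candidates ⊆ {M,Q}.
G↔L: latent back-door arc(s) into G.
size 0: {}; under {} G still reaches {L,M,Q,T} ∋ L.
size 1: {M}, {Q}; under {M} G still reaches {L,Q,T} ∋ L.
size 2: {M,Q}; under {M,Q} G still reaches {L,T} ∋ L.
G↔L cannot be blocked by any observed set — no back-door set.

G→L: no observed back-door set.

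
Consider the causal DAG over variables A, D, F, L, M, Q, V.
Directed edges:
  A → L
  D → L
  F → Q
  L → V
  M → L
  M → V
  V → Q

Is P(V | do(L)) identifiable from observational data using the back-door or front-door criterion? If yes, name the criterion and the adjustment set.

desc(L)\{L}={Q,V}; candidates ⊆ {A,D,F,M}.
size 0: {}; under {} L still reaches {A,D,M,Q,V} ∋ V.
{M}: L⊥V given {M} in G with L→· removed — back-door holds.
P(V|do(L)) = Σ_{M} P(V|L,M)·P(M).

P(V|do(L)): backdoor, adjust for {M}.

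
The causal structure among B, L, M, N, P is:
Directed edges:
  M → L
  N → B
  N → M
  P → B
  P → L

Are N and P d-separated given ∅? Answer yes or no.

Yes — N ⊥ P | ∅.

Bayes-Ball from N | ∅ reaches {B,L,M}.
P ∉ reach(N|∅) ⇒ N ⊥ P | ∅.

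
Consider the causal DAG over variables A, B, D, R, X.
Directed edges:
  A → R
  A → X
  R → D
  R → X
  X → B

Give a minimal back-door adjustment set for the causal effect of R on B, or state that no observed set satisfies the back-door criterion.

desc(R)\{R}={B,D,X}; candidates ⊆ {A}.
size 0: {}; under {} R still reaches {A,B,X} ∋ B.
{A}: R⊥B given {A} in G with R→· removed — back-door holds.

R→B: minimal back-door set {A}.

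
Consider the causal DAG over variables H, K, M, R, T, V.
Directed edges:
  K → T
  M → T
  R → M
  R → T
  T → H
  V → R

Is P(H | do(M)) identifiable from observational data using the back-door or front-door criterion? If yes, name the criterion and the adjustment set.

desc(M)\{M}={H,T}; candidates ⊆ {K,R,V}.
size 0: {}; under {} M still reaches {H,R,T,V} ∋ H.
{R}: M⊥H given {R} in G with M→· removed — back-door holds.
P(H|do(M)) = Σ_{R} P(H|M,R)·P(R).

P(H|do(M)): backdoor, adjust for {R}.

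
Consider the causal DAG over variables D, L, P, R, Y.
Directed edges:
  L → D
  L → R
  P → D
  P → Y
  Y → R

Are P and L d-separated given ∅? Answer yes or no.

Bayes-Ball from P | ∅ reaches {D,R,Y}.
L ∉ reach(P|∅) ⇒ P ⊥ L | ∅.

Yes — P ⊥ L | ∅.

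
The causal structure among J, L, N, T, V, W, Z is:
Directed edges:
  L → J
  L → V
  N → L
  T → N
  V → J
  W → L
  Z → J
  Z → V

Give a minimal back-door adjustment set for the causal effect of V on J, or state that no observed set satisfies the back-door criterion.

desc(V)\{V}={J}; candidates ⊆ {L,N,T,W,Z}.
size 0: {}; under {} V still reaches {J,L,N,T,W,Z} ∋ J.
size 1: {L}, {N}, {T} …(+2); under {L} V still reaches {J,Z} ∋ J.
{L,Z}: V⊥J given {L,Z} in G with V→· removed — back-door holds.

V→J: minimal back-door set {L, Z}.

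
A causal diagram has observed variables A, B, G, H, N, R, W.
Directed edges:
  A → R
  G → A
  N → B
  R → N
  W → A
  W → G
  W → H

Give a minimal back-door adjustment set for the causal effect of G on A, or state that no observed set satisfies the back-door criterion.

desc(G)\{G}={A,B,N,R}; candidates ⊆ {H,W}.
size 0: {}; under {} G still reaches {A,B,H,N,R,W} ∋ A.
{W}: G⊥A given {W} in G with G→· removed — back-door holds.

G→A: minimal back-door set {W}.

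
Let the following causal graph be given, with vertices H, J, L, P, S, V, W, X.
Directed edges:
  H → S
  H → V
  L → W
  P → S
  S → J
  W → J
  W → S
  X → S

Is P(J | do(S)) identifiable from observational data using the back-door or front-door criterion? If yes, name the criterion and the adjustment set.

P(J|do(S)): backdoor, adjust for {W}.

desc(S)\{S}={J}; candidates ⊆ {H,L,P,V,W,X}.
size 0: {}; under {} S still reaches {H,J,L,P,V,W,X} ∋ J.
{W}: S⊥J given {W} in G with S→· removed — back-door holds.
P(J|do(S)) = Σ_{W} P(J|S,W)·P(W).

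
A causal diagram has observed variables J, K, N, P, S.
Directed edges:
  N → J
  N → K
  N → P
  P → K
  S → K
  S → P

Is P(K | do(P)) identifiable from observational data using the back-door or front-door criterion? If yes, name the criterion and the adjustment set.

desc(P)\{P}={K}; candidates ⊆ {J,N,S}.
size 0: {}; under {} P still reaches {J,K,N,S} ∋ K.
size 1: {J}, {N}, {S}; under {J} P still reaches {K,N,S} ∋ K.
{N,S}: P⊥K given {N,S} in G with P→· removed — back-door holds.
P(K|do(P)) = Σ_{N,S} P(K|P,N,S)·P(N,S).

P(K|do(P)): backdoor, adjust for {N, S}.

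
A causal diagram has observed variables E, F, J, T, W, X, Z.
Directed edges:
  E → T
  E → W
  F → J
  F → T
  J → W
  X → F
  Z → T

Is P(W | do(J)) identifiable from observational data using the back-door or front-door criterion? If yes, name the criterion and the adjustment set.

P(W|do(J)): backdoor, adjust for ∅.

desc(J)\{J}={W}; candidates ⊆ {E,F,T,X,Z}.
∅: J⊥W given ∅ in G with J→· removed — back-door holds.
P(W|do(J)) = P(W|J) — no adjustment needed.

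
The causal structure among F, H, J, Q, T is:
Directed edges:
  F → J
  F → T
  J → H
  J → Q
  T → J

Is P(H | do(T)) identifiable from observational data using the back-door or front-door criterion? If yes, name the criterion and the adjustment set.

P(H|do(T)): backdoor, adjust for {F}.

desc(T)\{T}={H,J,Q}; candidates ⊆ {F}.
size 0: {}; under {} T still reaches {F,H,J,Q} ∋ H.
{F}: T⊥H given {F} in G with T→· removed — back-door holds.
P(H|do(T)) = Σ_{F} P(H|T,F)·P(F).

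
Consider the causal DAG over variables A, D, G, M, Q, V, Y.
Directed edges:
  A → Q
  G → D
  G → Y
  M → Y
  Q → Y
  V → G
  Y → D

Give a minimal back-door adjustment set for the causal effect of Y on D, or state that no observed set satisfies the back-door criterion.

desc(Y)\{Y}={D}; candidates ⊆ {A,G,M,Q,V}.
size 0: {}; under {} Y still reaches {A,D,G,M,Q,V} ∋ D.
{G}: Y⊥D given {G} in G with Y→· removed — back-door holds.

Y→D: minimal back-door set {G}.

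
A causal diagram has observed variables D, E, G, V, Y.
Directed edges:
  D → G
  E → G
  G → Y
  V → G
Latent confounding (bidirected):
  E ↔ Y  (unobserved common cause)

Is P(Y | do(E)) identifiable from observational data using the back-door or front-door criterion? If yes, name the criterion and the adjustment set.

desc(E)\{E}={G,Y}; candidates ⊆ {D,V}.
E↔Y: latent back-door arc(s) into E.
size 0: {}; under {} E still reaches {Y} ∋ Y.
size 1: {D}, {V}; under {D} E still reaches {Y} ∋ Y.
size 2: {D,V}; under {D,V} E still reaches {Y} ∋ Y.
E↔Y cannot be blocked by any observed set — no back-door set.
{G}: (i) intercepts every directed E→Y path; (ii) no back-door E→{G}; (iii) {E} blocks every back-door {G}→Y. Front-door holds.
P(Y|do(E)) = Σ_{G} P(G|E) Σ_{E'} P(Y|G,E')P(E').

P(Y|do(E)): frontdoor, adjust for {G}.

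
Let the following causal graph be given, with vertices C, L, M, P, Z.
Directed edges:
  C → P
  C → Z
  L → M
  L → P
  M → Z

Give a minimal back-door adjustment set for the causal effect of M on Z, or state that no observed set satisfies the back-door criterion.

M→Z: minimal back-door set ∅.

desc(M)\{M}={Z}; candidates ⊆ {C,L,P}.
∅: M⊥Z given ∅ in G with M→· removed — back-door holds.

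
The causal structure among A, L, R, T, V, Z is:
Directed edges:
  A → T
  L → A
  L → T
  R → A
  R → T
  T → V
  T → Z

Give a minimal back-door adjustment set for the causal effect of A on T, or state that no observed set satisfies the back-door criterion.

desc(A)\{A}={T,V,Z}; candidates ⊆ {L,R}.
size 0: {}; under {} A still reaches {L,R,T,V,Z} ∋ T.
size 1: {L}, {R}; under {L} A still reaches {R,T,V,Z} ∋ T.
{L,R}: A⊥T given {L,R} in G with A→· removed — back-door holds.

A→T: minimal back-door set {L, R}.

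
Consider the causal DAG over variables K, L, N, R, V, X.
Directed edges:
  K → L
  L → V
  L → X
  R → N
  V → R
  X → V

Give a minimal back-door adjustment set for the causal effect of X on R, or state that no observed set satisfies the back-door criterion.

desc(X)\{X}={N,R,V}; candidates ⊆ {K,L}.
size 0: {}; under {} X still reaches {K,L,N,R,V} ∋ R.
{L}: X⊥R given {L} in G with X→· removed — back-door holds.

X→R: minimal back-door set {L}.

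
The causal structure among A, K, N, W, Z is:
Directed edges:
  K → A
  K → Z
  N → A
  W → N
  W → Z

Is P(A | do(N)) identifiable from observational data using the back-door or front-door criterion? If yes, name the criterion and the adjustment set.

P(A|do(N)): backdoor, adjust for ∅.

desc(N)\{N}={A}; candidates ⊆ {K,W,Z}.
∅: N⊥A given ∅ in G with N→· removed — back-door holds.
P(A|do(N)) = P(A|N) — no adjustment needed.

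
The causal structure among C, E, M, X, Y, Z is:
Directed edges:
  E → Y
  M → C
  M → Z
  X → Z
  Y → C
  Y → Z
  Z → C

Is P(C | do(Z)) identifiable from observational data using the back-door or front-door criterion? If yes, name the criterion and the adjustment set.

P(C|do(Z)): backdoor, adjust for {M, Y}.

desc(Z)\{Z}={C}; candidates ⊆ {E,M,X,Y}.
size 0: {}; under {} Z still reaches {C,E,M,X,Y} ∋ C.
size 1: {E}, {M}, {X} …(+1); under {E} Z still reaches {C,M,X,Y} ∋ C.
{M,Y}: Z⊥C given {M,Y} in G with Z→· removed — back-door holds.
P(C|do(Z)) = Σ_{M,Y} P(C|Z,M,Y)·P(M,Y).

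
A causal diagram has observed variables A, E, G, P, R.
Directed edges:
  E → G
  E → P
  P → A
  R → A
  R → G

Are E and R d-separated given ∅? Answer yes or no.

Yes — E ⊥ R | ∅.

Bayes-Ball from E | ∅ reaches {A,G,P}.
R ∉ reach(E|∅) ⇒ E ⊥ R | ∅.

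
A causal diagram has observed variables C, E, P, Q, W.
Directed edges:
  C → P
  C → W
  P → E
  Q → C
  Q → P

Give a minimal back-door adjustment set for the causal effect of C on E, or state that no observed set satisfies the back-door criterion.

C→E: minimal back-door set {Q}.

desc(C)\{C}={E,P,W}; candidates ⊆ {Q}.
size 0: {}; under {} C still reaches {E,P,Q} ∋ E.
{Q}: C⊥E given {Q} in G with C→· removed — back-door holds.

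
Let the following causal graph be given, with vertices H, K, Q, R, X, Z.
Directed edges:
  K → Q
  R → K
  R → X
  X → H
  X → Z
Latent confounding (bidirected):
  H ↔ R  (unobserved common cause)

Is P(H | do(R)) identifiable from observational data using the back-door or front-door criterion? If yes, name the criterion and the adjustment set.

desc(R)\{R}={H,K,Q,X,Z}; candidates ⊆ {—}.
R↔H: latent back-door arc(s) into R.
size 0: {}; under {} R still reaches {H} ∋ H.
R↔H cannot be blocked by any observed set — no back-door set.
{X}: (i) intercepts every directed R→H path; (ii) no back-door R→{X}; (iii) {R} blocks every back-door {X}→H. Front-door holds.
P(H|do(R)) = Σ_{X} P(X|R) Σ_{R'} P(H|X,R')P(R').

P(H|do(R)): frontdoor, adjust for {X}.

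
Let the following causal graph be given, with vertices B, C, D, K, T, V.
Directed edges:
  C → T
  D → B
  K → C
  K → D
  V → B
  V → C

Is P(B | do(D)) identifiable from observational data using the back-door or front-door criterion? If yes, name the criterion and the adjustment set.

P(B|do(D)): backdoor, adjust for ∅.

desc(D)\{D}={B}; candidates ⊆ {C,K,T,V}.
∅: D⊥B given ∅ in G with D→· removed — back-door holds.
P(B|do(D)) = P(B|D) — no adjustment needed.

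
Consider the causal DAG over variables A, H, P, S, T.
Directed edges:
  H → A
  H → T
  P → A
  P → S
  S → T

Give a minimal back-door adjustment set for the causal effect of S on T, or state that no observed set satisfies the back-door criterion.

desc(S)\{S}={T}; candidates ⊆ {A,H,P}.
∅: S⊥T given ∅ in G with S→· removed — back-door holds.

S→T: minimal back-door set ∅.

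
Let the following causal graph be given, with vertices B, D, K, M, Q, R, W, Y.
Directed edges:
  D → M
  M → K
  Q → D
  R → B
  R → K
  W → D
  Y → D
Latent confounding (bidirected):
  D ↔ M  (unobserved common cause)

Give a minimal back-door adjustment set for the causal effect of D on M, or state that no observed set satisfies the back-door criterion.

desc(D)\{D}={K,M}; candidates ⊆ {B,Q,R,W,Y}.
D↔M: latent back-door arc(s) into D.
size 0: {}; under {} D still reaches {K,M,Q,W,Y} ∋ M.
size 1: {B}, {Q}, {R} …(+2); under {B} D still reaches {K,M,Q,W,Y} ∋ M.
size 2: {B,Q}, {B,R}, {B,W} …(+7); under {B,Q} D still reaches {K,M,W,Y} ∋ M.
D↔M cannot be blocked by any observed set — no back-door set.

D→M: no observed back-door set.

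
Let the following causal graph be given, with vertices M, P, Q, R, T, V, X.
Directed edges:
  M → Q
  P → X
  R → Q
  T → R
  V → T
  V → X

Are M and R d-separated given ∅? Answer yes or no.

Yes — M ⊥ R | ∅.

Bayes-Ball from M | ∅ reaches {Q}.
R ∉ reach(M|∅) ⇒ M ⊥ R | ∅.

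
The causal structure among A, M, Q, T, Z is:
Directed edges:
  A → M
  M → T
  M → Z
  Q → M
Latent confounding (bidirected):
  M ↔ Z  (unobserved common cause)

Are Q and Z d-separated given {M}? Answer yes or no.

Bayes-Ball from Q | {M} reaches {A,Z}.
Z ∈ reach(Q|{M}) ⇒ Q ⊥̸ Z | {M}.

No — Q and Z are d-connected given {M}.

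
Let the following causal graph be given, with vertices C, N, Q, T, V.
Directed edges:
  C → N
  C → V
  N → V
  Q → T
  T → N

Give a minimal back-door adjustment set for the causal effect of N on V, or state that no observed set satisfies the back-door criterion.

N→V: minimal back-door set {C}.

desc(N)\{N}={V}; candidates ⊆ {C,Q,T}.
size 0: {}; under {} N still reaches {C,Q,T,V} ∋ V.
{C}: N⊥V given {C} in G with N→· removed — back-door holds.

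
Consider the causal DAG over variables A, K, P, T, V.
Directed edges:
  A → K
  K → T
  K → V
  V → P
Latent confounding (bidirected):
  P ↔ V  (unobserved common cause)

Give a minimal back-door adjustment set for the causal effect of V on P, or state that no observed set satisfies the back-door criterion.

V→P: no observed back-door set.

desc(V)\{V}={P}; candidates ⊆ {A,K,T}.
V↔P: latent back-door arc(s) into V.
size 0: {}; under {} V still reaches {A,K,P,T} ∋ P.
size 1: {A}, {K}, {T}; under {A} V still reaches {K,P,T} ∋ P.
size 2: {A,K}, {A,T}, {K,T}; under {A,K} V still reaches {P} ∋ P.
V↔P cannot be blocked by any observed set — no back-door set.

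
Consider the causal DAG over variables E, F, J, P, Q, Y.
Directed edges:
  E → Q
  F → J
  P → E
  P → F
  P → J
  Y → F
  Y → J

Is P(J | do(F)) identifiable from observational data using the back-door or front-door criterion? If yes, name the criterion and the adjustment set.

desc(F)\{F}={J}; candidates ⊆ {E,P,Q,Y}.
size 0: {}; under {} F still reaches {E,J,P,Q,Y} ∋ J.
size 1: {E}, {P}, {Q} …(+1); under {E} F still reaches {J,P,Y} ∋ J.
{P,Y}: F⊥J given {P,Y} in G with F→· removed — back-door holds.
P(J|do(F)) = Σ_{P,Y} P(J|F,P,Y)·P(P,Y).

P(J|do(F)): backdoor, adjust for {P, Y}.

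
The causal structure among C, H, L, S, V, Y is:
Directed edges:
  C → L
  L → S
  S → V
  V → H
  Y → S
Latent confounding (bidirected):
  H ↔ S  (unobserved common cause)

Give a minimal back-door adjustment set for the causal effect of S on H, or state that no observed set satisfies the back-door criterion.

S→H: no observed back-door set.

desc(S)\{S}={H,V}; candidates ⊆ {C,L,Y}.
S↔H: latent back-door arc(s) into S.
size 0: {}; under {} S still reaches {C,H,L,Y} ∋ H.
size 1: {C}, {L}, {Y}; under {C} S still reaches {H,L,Y} ∋ H.
size 2: {C,L}, {C,Y}, {L,Y}; under {C,L} S still reaches {H,Y} ∋ H.
S↔H cannot be blocked by any observed set — no back-door set.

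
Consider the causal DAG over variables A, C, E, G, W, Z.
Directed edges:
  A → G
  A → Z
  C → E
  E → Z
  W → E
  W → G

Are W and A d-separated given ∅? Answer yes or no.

Bayes-Ball from W | ∅ reaches {E,G,Z}.
A ∉ reach(W|∅) ⇒ W ⊥ A | ∅.

Yes — W ⊥ A | ∅.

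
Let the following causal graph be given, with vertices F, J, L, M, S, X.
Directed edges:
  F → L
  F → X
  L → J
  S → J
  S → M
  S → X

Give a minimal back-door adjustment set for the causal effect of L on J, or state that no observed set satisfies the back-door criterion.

L→J: minimal back-door set ∅.

desc(L)\{L}={J}; candidates ⊆ {F,M,S,X}.
∅: L⊥J given ∅ in G with L→· removed — back-door holds.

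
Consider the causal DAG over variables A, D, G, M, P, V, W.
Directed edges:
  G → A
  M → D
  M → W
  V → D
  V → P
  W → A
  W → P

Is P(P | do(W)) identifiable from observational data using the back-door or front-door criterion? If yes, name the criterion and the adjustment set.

P(P|do(W)): backdoor, adjust for ∅.

desc(W)\{W}={A,P}; candidates ⊆ {D,G,M,V}.
∅: W⊥P given ∅ in G with W→· removed — back-door holds.
P(P|do(W)) = P(P|W) — no adjustment needed.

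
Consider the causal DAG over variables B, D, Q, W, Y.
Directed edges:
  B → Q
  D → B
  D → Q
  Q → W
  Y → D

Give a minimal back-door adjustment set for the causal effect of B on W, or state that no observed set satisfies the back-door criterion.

B→W: minimal back-door set {D}.

desc(B)\{B}={Q,W}; candidates ⊆ {D,Y}.
size 0: {}; under {} B still reaches {D,Q,W,Y} ∋ W.
{D}: B⊥W given {D} in G with B→· removed — back-door holds.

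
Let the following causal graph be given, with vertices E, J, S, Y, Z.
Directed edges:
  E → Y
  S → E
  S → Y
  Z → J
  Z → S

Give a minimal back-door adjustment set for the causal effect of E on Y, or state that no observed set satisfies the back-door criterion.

E→Y: minimal back-door set {S}.

desc(E)\{E}={Y}; candidates ⊆ {J,S,Z}.
size 0: {}; under {} E still reaches {J,S,Y,Z} ∋ Y.
{S}: E⊥Y given {S} in G with E→· removed — back-door holds.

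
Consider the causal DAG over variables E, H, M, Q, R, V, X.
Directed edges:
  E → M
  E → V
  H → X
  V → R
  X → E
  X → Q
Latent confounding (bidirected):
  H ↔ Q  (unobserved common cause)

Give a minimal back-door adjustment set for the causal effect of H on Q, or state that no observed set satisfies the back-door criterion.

H→Q: no observed back-door set.

desc(H)\{H}={E,M,Q,R,V,X}; candidates ⊆ {—}.
H↔Q: latent back-door arc(s) into H.
size 0: {}; under {} H still reaches {Q} ∋ Q.
H↔Q cannot be blocked by any observed set — no back-door set.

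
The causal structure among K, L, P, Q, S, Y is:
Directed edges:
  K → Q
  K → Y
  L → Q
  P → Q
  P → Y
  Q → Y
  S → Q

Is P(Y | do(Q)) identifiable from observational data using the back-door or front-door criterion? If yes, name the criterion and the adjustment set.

P(Y|do(Q)): backdoor, adjust for {K, P}.

desc(Q)\{Q}={Y}; candidates ⊆ {K,L,P,S}.
size 0: {}; under {} Q still reaches {K,L,P,S,Y} ∋ Y.
size 1: {K}, {L}, {P} …(+1); under {K} Q still reaches {L,P,S,Y} ∋ Y.
{K,P}: Q⊥Y given {K,P} in G with Q→· removed — back-door holds.
P(Y|do(Q)) = Σ_{K,P} P(Y|Q,K,P)·P(K,P).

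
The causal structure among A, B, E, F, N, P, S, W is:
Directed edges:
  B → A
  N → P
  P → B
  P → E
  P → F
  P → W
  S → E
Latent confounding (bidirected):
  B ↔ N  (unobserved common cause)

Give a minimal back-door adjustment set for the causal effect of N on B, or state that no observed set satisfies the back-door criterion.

N→B: no observed back-door set.

desc(N)\{N}={A,B,E,F,P,W}; candidates ⊆ {S}.
N↔B: latent back-door arc(s) into N.
size 0: {}; under {} N still reaches {A,B} ∋ B.
size 1: {S}; under {S} N still reaches {A,B} ∋ B.
N↔B cannot be blocked by any observed set — no back-door set.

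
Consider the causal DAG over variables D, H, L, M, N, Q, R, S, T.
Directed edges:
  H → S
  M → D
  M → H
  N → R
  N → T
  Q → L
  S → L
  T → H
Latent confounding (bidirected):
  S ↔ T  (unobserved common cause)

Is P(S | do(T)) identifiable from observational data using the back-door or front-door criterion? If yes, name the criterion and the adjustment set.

P(S|do(T)): frontdoor, adjust for {H}.

desc(T)\{T}={H,L,S}; candidates ⊆ {D,M,N,Q,R}.
T↔S: latent back-door arc(s) into T.
size 0: {}; under {} T still reaches {L,N,R,S} ∋ S.
size 1: {D}, {M}, {N} …(+2); under {D} T still reaches {L,N,R,S} ∋ S.
size 2: {D,M}, {D,N}, {D,Q} …(+7); under {D,M} T still reaches {L,N,R,S} ∋ S.
T↔S cannot be blocked by any observed set — no back-door set.
{H}: (i) intercepts every directed T→S path; (ii) no back-door T→{H}; (iii) {T} blocks every back-door {H}→S. Front-door holds.
P(S|do(T)) = Σ_{H} P(H|T) Σ_{T'} P(S|H,T')P(T').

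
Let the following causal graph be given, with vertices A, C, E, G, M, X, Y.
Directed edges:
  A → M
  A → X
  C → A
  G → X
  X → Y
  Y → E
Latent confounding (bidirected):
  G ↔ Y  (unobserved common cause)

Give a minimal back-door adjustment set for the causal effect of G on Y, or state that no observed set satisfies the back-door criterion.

G→Y: no observed back-door set.

desc(G)\{G}={E,X,Y}; candidates ⊆ {A,C,M}.
G↔Y: latent back-door arc(s) into G.
size 0: {}; under {} G still reaches {E,Y} ∋ Y.
size 1: {A}, {C}, {M}; under {A} G still reaches {E,Y} ∋ Y.
size 2: {A,C}, {A,M}, {C,M}; under {A,C} G still reaches {E,Y} ∋ Y.
G↔Y cannot be blocked by any observed set — no back-door set.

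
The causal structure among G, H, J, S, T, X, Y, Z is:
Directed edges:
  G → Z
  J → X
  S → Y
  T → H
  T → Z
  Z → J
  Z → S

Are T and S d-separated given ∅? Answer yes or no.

Bayes-Ball from T | ∅ reaches {H,J,S,X,Y,Z}.
S ∈ reach(T|∅) ⇒ T ⊥̸ S | ∅.

No — T and S are d-connected given ∅.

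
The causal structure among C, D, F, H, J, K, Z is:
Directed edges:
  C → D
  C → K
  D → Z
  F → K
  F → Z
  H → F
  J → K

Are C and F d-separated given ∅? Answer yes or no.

Bayes-Ball from C | ∅ reaches {D,K,Z}.
F ∉ reach(C|∅) ⇒ C ⊥ F | ∅.

Yes — C ⊥ F | ∅.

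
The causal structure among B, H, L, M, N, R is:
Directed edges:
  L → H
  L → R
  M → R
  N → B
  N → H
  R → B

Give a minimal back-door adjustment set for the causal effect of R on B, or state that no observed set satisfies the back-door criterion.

R→B: minimal back-door set ∅.

desc(R)\{R}={B}; candidates ⊆ {H,L,M,N}.
∅: R⊥B given ∅ in G with R→· removed — back-door holds.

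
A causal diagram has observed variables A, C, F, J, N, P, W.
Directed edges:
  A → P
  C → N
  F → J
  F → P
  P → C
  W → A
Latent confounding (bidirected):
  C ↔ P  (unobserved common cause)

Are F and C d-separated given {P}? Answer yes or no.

No — F and C are d-connected given {P}.

Bayes-Ball from F | {P} reaches {A,C,J,N,W}.
C ∈ reach(F|{P}) ⇒ F ⊥̸ C | {P}.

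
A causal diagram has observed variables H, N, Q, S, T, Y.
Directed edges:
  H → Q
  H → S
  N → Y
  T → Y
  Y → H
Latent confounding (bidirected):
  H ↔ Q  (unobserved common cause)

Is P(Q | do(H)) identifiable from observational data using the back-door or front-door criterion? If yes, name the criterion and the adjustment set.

desc(H)\{H}={Q,S}; candidates ⊆ {N,T,Y}.
H↔Q: latent back-door arc(s) into H.
size 0: {}; under {} H still reaches {N,Q,T,Y} ∋ Q.
size 1: {N}, {T}, {Y}; under {N} H still reaches {Q,T,Y} ∋ Q.
size 2: {N,T}, {N,Y}, {T,Y}; under {N,T} H still reaches {Q,Y} ∋ Q.
H↔Q cannot be blocked by any observed set — no back-door set.
No mediator lies on a directed H→…→Q path.
Neither criterion identifies P(Q|do(H)) in this graph.

P(Q|do(H)): not identifiable (no BD/FD set).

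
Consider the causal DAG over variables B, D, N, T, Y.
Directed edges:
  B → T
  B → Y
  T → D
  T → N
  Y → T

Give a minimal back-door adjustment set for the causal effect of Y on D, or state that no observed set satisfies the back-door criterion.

desc(Y)\{Y}={D,N,T}; candidates ⊆ {B}.
size 0: {}; under {} Y still reaches {B,D,N,T} ∋ D.
{B}: Y⊥D given {B} in G with Y→· removed — back-door holds.

Y→D: minimal back-door set {B}.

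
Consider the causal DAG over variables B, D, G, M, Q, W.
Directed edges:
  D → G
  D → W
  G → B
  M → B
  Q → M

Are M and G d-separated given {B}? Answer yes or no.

No — M and G are d-connected given {B}.

Bayes-Ball from M | {B} reaches {D,G,Q,W}.
G ∈ reach(M|{B}) ⇒ M ⊥̸ G | {B}.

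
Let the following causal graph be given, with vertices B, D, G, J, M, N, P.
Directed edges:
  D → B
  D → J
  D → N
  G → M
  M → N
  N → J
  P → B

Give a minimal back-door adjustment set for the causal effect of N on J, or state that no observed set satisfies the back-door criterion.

desc(N)\{N}={J}; candidates ⊆ {B,D,G,M,P}.
size 0: {}; under {} N still reaches {B,D,G,J,M} ∋ J.
{D}: N⊥J given {D} in G with N→· removed — back-door holds.

N→J: minimal back-door set {D}.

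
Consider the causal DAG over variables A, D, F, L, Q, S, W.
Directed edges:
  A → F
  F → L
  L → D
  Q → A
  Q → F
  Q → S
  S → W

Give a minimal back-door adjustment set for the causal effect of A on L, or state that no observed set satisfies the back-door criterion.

desc(A)\{A}={D,F,L}; candidates ⊆ {Q,S,W}.
size 0: {}; under {} A still reaches {D,F,L,Q,S,W} ∋ L.
{Q}: A⊥L given {Q} in G with A→· removed — back-door holds.

A→L: minimal back-door set {Q}.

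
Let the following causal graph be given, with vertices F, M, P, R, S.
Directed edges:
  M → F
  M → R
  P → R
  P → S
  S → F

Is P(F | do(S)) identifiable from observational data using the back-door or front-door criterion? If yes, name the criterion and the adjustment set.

P(F|do(S)): backdoor, adjust for ∅.

desc(S)\{S}={F}; candidates ⊆ {M,P,R}.
∅: S⊥F given ∅ in G with S→· removed — back-door holds.
P(F|do(S)) = P(F|S) — no adjustment needed.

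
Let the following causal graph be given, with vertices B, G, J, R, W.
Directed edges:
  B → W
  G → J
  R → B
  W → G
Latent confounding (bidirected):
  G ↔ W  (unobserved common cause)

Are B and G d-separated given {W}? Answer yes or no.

No — B and G are d-connected given {W}.

Bayes-Ball from B | {W} reaches {G,J,R}.
G ∈ reach(B|{W}) ⇒ B ⊥̸ G | {W}.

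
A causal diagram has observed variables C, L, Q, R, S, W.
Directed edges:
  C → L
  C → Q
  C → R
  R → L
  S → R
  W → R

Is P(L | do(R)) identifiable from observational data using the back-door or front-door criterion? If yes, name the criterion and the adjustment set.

desc(R)\{R}={L}; candidates ⊆ {C,Q,S,W}.
size 0: {}; under {} R still reaches {C,L,Q,S,W} ∋ L.
{C}: R⊥L given {C} in G with R→· removed — back-door holds.
P(L|do(R)) = Σ_{C} P(L|R,C)·P(C).

P(L|do(R)): backdoor, adjust for {C}.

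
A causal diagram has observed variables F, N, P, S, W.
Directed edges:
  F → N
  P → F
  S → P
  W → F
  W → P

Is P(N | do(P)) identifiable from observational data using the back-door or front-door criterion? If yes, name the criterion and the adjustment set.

desc(P)\{P}={F,N}; candidates ⊆ {S,W}.
size 0: {}; under {} P still reaches {F,N,S,W} ∋ N.
{W}: P⊥N given {W} in G with P→· removed — back-door holds.
P(N|do(P)) = Σ_{W} P(N|P,W)·P(W).

P(N|do(P)): backdoor, adjust for {W}.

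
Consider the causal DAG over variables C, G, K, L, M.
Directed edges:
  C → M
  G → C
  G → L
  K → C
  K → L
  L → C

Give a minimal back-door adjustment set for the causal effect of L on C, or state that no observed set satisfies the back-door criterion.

desc(L)\{L}={C,M}; candidates ⊆ {G,K}.
size 0: {}; under {} L still reaches {C,G,K,M} ∋ C.
size 1: {G}, {K}; under {G} L still reaches {C,K,M} ∋ C.
{G,K}: L⊥C given {G,K} in G with L→· removed — back-door holds.

L→C: minimal back-door set {G, K}.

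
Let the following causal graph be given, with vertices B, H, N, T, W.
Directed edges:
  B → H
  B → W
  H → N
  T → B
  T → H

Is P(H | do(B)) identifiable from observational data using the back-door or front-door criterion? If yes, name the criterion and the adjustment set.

P(H|do(B)): backdoor, adjust for {T}.

desc(B)\{B}={H,N,W}; candidates ⊆ {T}.
size 0: {}; under {} B still reaches {H,N,T} ∋ H.
{T}: B⊥H given {T} in G with B→· removed — back-door holds.
P(H|do(B)) = Σ_{T} P(H|B,T)·P(T).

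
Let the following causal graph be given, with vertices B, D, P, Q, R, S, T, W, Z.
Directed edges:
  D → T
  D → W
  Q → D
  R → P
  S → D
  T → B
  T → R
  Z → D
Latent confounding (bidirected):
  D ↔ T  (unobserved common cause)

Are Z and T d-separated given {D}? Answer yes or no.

Bayes-Ball from Z | {D} reaches {B,P,Q,R,S,T}.
T ∈ reach(Z|{D}) ⇒ Z ⊥̸ T | {D}.

No — Z and T are d-connected given {D}.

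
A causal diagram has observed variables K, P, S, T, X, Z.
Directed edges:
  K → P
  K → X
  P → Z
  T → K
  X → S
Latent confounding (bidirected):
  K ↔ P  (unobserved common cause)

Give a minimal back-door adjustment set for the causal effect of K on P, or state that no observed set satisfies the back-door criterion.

desc(K)\{K}={P,S,X,Z}; candidates ⊆ {T}.
K↔P: latent back-door arc(s) into K.
size 0: {}; under {} K still reaches {P,T,Z} ∋ P.
size 1: {T}; under {T} K still reaches {P,Z} ∋ P.
K↔P cannot be blocked by any observed set — no back-door set.

K→P: no observed back-door set.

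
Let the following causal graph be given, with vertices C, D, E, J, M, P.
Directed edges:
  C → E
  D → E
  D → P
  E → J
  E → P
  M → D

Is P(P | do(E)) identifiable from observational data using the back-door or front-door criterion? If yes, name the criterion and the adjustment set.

desc(E)\{E}={J,P}; candidates ⊆ {C,D,M}.
size 0: {}; under {} E still reaches {C,D,M,P} ∋ P.
{D}: E⊥P given {D} in G with E→· removed — back-door holds.
P(P|do(E)) = Σ_{D} P(P|E,D)·P(D).

P(P|do(E)): backdoor, adjust for {D}.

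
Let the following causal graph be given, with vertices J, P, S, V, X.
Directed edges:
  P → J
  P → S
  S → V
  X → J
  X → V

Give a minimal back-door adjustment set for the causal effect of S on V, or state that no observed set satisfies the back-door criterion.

S→V: minimal back-door set ∅.

desc(S)\{S}={V}; candidates ⊆ {J,P,X}.
∅: S⊥V given ∅ in G with S→· removed — back-door holds.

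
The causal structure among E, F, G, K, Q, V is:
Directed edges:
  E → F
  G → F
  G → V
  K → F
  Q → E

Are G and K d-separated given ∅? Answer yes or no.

Bayes-Ball from G | ∅ reaches {F,V}.
K ∉ reach(G|∅) ⇒ G ⊥ K | ∅.

Yes — G ⊥ K | ∅.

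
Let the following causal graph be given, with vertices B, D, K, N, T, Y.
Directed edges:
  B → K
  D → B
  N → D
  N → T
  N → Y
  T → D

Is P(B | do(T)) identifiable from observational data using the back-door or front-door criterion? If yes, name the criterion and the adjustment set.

desc(T)\{T}={B,D,K}; candidates ⊆ {N,Y}.
size 0: {}; under {} T still reaches {B,D,K,N,Y} ∋ B.
{N}: T⊥B given {N} in G with T→· removed — back-door holds.
P(B|do(T)) = Σ_{N} P(B|T,N)·P(N).

P(B|do(T)): backdoor, adjust for {N}.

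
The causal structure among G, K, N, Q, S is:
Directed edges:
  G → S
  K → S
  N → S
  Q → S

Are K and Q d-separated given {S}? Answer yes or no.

No — K and Q are d-connected given {S}.

Bayes-Ball from K | {S} reaches {G,N,Q}.
Q ∈ reach(K|{S}) ⇒ K ⊥̸ Q | {S}.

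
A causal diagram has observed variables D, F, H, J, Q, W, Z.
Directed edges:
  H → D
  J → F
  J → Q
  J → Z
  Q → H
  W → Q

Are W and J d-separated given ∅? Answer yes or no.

Bayes-Ball from W | ∅ reaches {D,H,Q}.
J ∉ reach(W|∅) ⇒ W ⊥ J | ∅.

Yes — W ⊥ J | ∅.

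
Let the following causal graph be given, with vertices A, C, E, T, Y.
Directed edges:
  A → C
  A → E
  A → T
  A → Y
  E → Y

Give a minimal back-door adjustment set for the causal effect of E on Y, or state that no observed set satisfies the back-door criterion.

E→Y: minimal back-door set {A}.

desc(E)\{E}={Y}; candidates ⊆ {A,C,T}.
size 0: {}; under {} E still reaches {A,C,T,Y} ∋ Y.
{A}: E⊥Y given {A} in G with E→· removed — back-door holds.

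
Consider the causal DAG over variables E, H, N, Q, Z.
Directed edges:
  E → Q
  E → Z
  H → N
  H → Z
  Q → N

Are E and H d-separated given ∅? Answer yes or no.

Yes — E ⊥ H | ∅.

Bayes-Ball from E | ∅ reaches {N,Q,Z}.
H ∉ reach(E|∅) ⇒ E ⊥ H | ∅.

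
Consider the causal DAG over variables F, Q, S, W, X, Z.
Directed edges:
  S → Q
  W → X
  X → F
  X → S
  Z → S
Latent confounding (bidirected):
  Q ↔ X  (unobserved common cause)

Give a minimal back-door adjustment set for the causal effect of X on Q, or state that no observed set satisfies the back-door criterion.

desc(X)\{X}={F,Q,S}; candidates ⊆ {W,Z}.
X↔Q: latent back-door arc(s) into X.
size 0: {}; under {} X still reaches {Q,W} ∋ Q.
size 1: {W}, {Z}; under {W} X still reaches {Q} ∋ Q.
size 2: {W,Z}; under {W,Z} X still reaches {Q} ∋ Q.
X↔Q cannot be blocked by any observed set — no back-door set.

X→Q: no observed back-door set.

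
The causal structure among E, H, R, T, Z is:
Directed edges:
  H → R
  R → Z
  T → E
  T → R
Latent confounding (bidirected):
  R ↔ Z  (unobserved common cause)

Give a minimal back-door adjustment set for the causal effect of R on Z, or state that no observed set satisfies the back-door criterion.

R→Z: no observed back-door set.

desc(R)\{R}={Z}; candidates ⊆ {E,H,T}.
R↔Z: latent back-door arc(s) into R.
size 0: {}; under {} R still reaches {E,H,T,Z} ∋ Z.
size 1: {E}, {H}, {T}; under {E} R still reaches {H,T,Z} ∋ Z.
size 2: {E,H}, {E,T}, {H,T}; under {E,H} R still reaches {T,Z} ∋ Z.
R↔Z cannot be blocked by any observed set — no back-door set.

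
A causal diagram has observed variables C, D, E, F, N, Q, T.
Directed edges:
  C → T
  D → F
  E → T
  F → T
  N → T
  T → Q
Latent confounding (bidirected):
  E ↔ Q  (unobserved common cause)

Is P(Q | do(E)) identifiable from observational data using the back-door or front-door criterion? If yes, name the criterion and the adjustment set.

desc(E)\{E}={Q,T}; candidates ⊆ {C,D,F,N}.
E↔Q: latent back-door arc(s) into E.
size 0: {}; under {} E still reaches {Q} ∋ Q.
size 1: {C}, {D}, {F} …(+1); under {C} E still reaches {Q} ∋ Q.
size 2: {C,D}, {C,F}, {C,N} …(+3); under {C,D} E still reaches {Q} ∋ Q.
E↔Q cannot be blocked by any observed set — no back-door set.
{T}: (i) intercepts every directed E→Q path; (ii) no back-door E→{T}; (iii) {E} blocks every back-door {T}→Q. Front-door holds.
P(Q|do(E)) = Σ_{T} P(T|E) Σ_{E'} P(Q|T,E')P(E').

P(Q|do(E)): frontdoor, adjust for {T}.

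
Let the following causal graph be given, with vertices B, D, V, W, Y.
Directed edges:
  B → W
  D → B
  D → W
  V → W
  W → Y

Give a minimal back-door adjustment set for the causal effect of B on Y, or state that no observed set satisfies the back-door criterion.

desc(B)\{B}={W,Y}; candidates ⊆ {D,V}.
size 0: {}; under {} B still reaches {D,W,Y} ∋ Y.
{D}: B⊥Y given {D} in G with B→· removed — back-door holds.

B→Y: minimal back-door set {D}.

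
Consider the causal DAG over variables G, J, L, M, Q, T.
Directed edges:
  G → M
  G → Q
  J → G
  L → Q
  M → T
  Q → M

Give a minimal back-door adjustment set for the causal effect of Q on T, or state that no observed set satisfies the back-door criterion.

Q→T: minimal back-door set {G}.

desc(Q)\{Q}={M,T}; candidates ⊆ {G,J,L}.
size 0: {}; under {} Q still reaches {G,J,L,M,T} ∋ T.
{G}: Q⊥T given {G} in G with Q→· removed — back-door holds.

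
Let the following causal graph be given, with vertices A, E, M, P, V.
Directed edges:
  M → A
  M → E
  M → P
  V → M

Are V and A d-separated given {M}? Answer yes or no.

Bayes-Ball from V | {M} reaches ∅.
A ∉ reach(V|{M}) ⇒ V ⊥ A | {M}.

Yes — V ⊥ A | {M}.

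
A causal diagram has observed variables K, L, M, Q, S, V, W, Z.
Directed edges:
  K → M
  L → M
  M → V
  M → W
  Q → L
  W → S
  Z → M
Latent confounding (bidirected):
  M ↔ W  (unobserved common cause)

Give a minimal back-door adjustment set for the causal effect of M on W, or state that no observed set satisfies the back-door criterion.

M→W: no observed back-door set.

desc(M)\{M}={S,V,W}; candidates ⊆ {K,L,Q,Z}.
M↔W: latent back-door arc(s) into M.
size 0: {}; under {} M still reaches {K,L,Q,S,W,Z} ∋ W.
size 1: {K}, {L}, {Q} …(+1); under {K} M still reaches {L,Q,S,W,Z} ∋ W.
size 2: {K,L}, {K,Q}, {K,Z} …(+3); under {K,L} M still reaches {S,W,Z} ∋ W.
M↔W cannot be blocked by any observed set — no back-door set.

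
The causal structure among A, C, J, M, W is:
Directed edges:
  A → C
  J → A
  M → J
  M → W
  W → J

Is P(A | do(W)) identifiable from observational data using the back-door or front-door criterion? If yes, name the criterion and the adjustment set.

P(A|do(W)): backdoor, adjust for {M}.

desc(W)\{W}={A,C,J}; candidates ⊆ {M}.
size 0: {}; under {} W still reaches {A,C,J,M} ∋ A.
{M}: W⊥A given {M} in G with W→· removed — back-door holds.
P(A|do(W)) = Σ_{M} P(A|W,M)·P(M).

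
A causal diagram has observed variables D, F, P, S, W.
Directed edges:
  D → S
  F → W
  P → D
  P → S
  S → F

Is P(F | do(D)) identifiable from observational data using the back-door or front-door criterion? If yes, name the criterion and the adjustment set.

desc(D)\{D}={F,S,W}; candidates ⊆ {P}.
size 0: {}; under {} D still reaches {F,P,S,W} ∋ F.
{P}: D⊥F given {P} in G with D→· removed — back-door holds.
P(F|do(D)) = Σ_{P} P(F|D,P)·P(P).

P(F|do(D)): backdoor, adjust for {P}.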